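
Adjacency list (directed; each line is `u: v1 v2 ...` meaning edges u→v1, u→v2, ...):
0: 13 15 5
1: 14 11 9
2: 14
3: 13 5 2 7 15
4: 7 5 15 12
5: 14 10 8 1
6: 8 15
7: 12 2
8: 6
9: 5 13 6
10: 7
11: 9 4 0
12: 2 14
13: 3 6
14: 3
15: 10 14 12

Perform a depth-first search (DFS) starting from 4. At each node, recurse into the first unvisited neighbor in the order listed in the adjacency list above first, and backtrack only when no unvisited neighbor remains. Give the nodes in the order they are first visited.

Visit 4
4 → 7
7 → 12
12 → 2
2 → 14
14 → 3
3 → 13
13 → 6
6 → 8
6 → 15
15 → 10
3 → 5
5 → 1
1 → 11
11 → 9
11 → 0

4, 7, 12, 2, 14, 3, 13, 6, 8, 15, 10, 5, 1, 11, 9, 0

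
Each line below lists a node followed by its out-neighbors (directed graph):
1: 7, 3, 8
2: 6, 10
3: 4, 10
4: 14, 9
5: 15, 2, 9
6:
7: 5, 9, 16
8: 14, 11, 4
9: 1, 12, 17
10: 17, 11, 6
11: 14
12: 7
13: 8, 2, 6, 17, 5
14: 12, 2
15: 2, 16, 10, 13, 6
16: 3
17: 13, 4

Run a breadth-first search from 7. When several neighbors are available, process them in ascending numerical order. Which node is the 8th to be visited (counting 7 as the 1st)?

12

Visit 7; enqueue 5, 9, 16 → queue [5, 9, 16]
Visit 5; enqueue 2, 15 → queue [9, 16, 2, 15]
Visit 9; enqueue 1, 12, 17 → queue [16, 2, 15, 1, 12, 17]
Visit 16; enqueue 3 → queue [2, 15, 1, 12, 17, 3]
Visit 2; enqueue 6, 10 → queue [15, 1, 12, 17, 3, 6, 10]
Visit 15; enqueue 13 → queue [1, 12, 17, 3, 6, 10, 13]
Visit 1; enqueue 8 → queue [12, 17, 3, 6, 10, 13, 8]
Visit 12 → queue [17, 3, 6, 10, 13, 8]
Visit 17; enqueue 4 → queue [3, 6, 10, 13, 8, 4]
Visit 3 → queue [6, 10, 13, 8, 4]
Visit 6 → queue [10, 13, 8, 4]
Visit 10; enqueue 11 → queue [13, 8, 4, 11]
Visit 13 → queue [8, 4, 11]
Visit 8; enqueue 14 → queue [4, 11, 14]
Visit 4 → queue [11, 14]
Visit 11 → queue [14]
Visit 14 → queue []

Visit order: 7, 5, 9, 16, 2, 15, 1, 12, 17, 3, 6, 10, 13, 8, 4, 11, 14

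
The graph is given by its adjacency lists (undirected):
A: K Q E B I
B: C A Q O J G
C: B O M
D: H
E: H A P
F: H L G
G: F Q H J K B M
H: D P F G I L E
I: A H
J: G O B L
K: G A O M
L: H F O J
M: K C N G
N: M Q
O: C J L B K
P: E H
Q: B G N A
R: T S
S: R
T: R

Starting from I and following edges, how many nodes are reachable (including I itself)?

BFS from I visits: I, A, H, K, Q, E, B, D, P, F, G, L, O, M, N, C, J
Reachable nodes: 17 of 20 total.

17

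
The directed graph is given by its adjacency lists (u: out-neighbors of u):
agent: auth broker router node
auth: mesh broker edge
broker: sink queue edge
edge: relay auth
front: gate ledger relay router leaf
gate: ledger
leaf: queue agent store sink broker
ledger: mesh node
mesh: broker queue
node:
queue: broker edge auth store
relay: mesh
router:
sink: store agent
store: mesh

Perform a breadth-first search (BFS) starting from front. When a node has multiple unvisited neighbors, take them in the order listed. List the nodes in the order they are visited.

front, gate, ledger, relay, router, leaf, mesh, node, queue, agent, store, sink, broker, edge, auth

Visit front; enqueue gate, ledger, relay, router, leaf → queue [gate, ledger, relay, router, leaf]
Visit gate → queue [ledger, relay, router, leaf]
Visit ledger; enqueue mesh, node → queue [relay, router, leaf, mesh, node]
Visit relay → queue [router, leaf, mesh, node]
Visit router → queue [leaf, mesh, node]
Visit leaf; enqueue queue, agent, store, sink, broker → queue [mesh, node, queue, agent, store, sink, broker]
Visit mesh → queue [node, queue, agent, store, sink, broker]
Visit node → queue [queue, agent, store, sink, broker]
Visit queue; enqueue edge, auth → queue [agent, store, sink, broker, edge, auth]
Visit agent → queue [store, sink, broker, edge, auth]
Visit store → queue [sink, broker, edge, auth]
Visit sink → queue [broker, edge, auth]
Visit broker → queue [edge, auth]
Visit edge → queue [auth]
Visit auth → queue []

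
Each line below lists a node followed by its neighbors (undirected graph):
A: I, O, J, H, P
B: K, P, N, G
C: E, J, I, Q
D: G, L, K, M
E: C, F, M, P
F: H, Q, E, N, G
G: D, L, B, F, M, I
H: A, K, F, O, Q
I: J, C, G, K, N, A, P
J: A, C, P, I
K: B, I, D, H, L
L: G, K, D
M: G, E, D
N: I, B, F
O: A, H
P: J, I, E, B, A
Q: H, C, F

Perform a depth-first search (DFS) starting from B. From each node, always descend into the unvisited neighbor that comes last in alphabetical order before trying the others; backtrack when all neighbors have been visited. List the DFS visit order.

B, P, J, I, N, F, Q, H, O, A, K, L, G, M, E, C, D

Visit B
B → P
P → J
J → I
I → N
N → F
F → Q
Q → H
H → O
O → A
H → K
K → L
L → G
G → M
M → E
E → C
M → D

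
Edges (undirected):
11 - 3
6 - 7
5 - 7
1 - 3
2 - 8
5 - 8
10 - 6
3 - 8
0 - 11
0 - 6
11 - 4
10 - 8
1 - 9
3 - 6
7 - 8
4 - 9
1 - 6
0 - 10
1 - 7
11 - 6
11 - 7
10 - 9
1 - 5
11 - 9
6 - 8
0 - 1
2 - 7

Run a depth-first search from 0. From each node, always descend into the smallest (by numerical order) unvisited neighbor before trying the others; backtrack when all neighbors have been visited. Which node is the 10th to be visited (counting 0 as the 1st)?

9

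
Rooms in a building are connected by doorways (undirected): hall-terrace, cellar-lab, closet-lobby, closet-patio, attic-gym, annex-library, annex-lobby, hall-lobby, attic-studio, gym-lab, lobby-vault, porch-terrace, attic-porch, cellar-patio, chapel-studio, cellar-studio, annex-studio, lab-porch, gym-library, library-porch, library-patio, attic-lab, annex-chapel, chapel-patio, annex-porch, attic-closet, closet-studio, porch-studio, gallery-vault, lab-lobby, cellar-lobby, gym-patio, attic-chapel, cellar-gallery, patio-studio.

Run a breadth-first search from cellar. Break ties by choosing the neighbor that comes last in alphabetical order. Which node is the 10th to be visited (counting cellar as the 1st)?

attic

Visit cellar; enqueue studio, patio, lobby, lab, gallery → queue [studio, patio, lobby, lab, gallery]
Visit studio; enqueue porch, closet, chapel, attic, annex → queue [patio, lobby, lab, gallery, porch, closet, chapel, attic, annex]
Visit patio; enqueue library, gym → queue [lobby, lab, gallery, porch, closet, chapel, attic, annex, library, gym]
Visit lobby; enqueue vault, hall → queue [lab, gallery, porch, closet, chapel, attic, annex, library, gym, vault, hall]
Visit lab → queue [gallery, porch, closet, chapel, attic, annex, library, gym, vault, hall]
Visit gallery → queue [porch, closet, chapel, attic, annex, library, gym, vault, hall]
Visit porch; enqueue terrace → queue [closet, chapel, attic, annex, library, gym, vault, hall, terrace]
Visit closet → queue [chapel, attic, annex, library, gym, vault, hall, terrace]
Visit chapel → queue [attic, annex, library, gym, vault, hall, terrace]
Visit attic → queue [annex, library, gym, vault, hall, terrace]
Visit annex → queue [library, gym, vault, hall, terrace]
Visit library → queue [gym, vault, hall, terrace]
Visit gym → queue [vault, hall, terrace]
Visit vault → queue [hall, terrace]
Visit hall → queue [terrace]
Visit terrace → queue []

Visit order: cellar, studio, patio, lobby, lab, gallery, porch, closet, chapel, attic, annex, library, gym, vault, hall, terrace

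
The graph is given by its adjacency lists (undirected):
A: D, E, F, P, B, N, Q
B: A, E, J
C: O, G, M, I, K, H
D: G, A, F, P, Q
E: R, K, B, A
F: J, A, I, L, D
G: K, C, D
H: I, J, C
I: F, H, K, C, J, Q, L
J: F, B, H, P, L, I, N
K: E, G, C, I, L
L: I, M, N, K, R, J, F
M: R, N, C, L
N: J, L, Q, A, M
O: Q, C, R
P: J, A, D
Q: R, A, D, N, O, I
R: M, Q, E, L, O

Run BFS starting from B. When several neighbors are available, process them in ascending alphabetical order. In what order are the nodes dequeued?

Visit B; enqueue A, E, J → queue [A, E, J]
Visit A; enqueue D, F, N, P, Q → queue [E, J, D, F, N, P, Q]
Visit E; enqueue K, R → queue [J, D, F, N, P, Q, K, R]
Visit J; enqueue H, I, L → queue [D, F, N, P, Q, K, R, H, I, L]
Visit D; enqueue G → queue [F, N, P, Q, K, R, H, I, L, G]
Visit F → queue [N, P, Q, K, R, H, I, L, G]
Visit N; enqueue M → queue [P, Q, K, R, H, I, L, G, M]
Visit P → queue [Q, K, R, H, I, L, G, M]
Visit Q; enqueue O → queue [K, R, H, I, L, G, M, O]
Visit K; enqueue C → queue [R, H, I, L, G, M, O, C]
Visit R → queue [H, I, L, G, M, O, C]
Visit H → queue [I, L, G, M, O, C]
Visit I → queue [L, G, M, O, C]
Visit L → queue [G, M, O, C]
Visit G → queue [M, O, C]
Visit M → queue [O, C]
Visit O → queue [C]
Visit C → queue []

B, A, E, J, D, F, N, P, Q, K, R, H, I, L, G, M, O, C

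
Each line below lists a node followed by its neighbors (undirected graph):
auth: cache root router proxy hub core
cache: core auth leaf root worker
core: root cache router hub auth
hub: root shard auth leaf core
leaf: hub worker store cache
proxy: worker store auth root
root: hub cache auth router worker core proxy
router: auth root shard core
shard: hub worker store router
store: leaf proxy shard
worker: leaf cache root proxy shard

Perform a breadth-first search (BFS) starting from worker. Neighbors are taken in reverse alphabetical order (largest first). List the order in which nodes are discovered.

Visit worker; enqueue shard, root, proxy, leaf, cache → queue [shard, root, proxy, leaf, cache]
Visit shard; enqueue store, router, hub → queue [root, proxy, leaf, cache, store, router, hub]
Visit root; enqueue core, auth → queue [proxy, leaf, cache, store, router, hub, core, auth]
Visit proxy → queue [leaf, cache, store, router, hub, core, auth]
Visit leaf → queue [cache, store, router, hub, core, auth]
Visit cache → queue [store, router, hub, core, auth]
Visit store → queue [router, hub, core, auth]
Visit router → queue [hub, core, auth]
Visit hub → queue [core, auth]
Visit core → queue [auth]
Visit auth → queue []

worker shard root proxy leaf cache store router hub core auth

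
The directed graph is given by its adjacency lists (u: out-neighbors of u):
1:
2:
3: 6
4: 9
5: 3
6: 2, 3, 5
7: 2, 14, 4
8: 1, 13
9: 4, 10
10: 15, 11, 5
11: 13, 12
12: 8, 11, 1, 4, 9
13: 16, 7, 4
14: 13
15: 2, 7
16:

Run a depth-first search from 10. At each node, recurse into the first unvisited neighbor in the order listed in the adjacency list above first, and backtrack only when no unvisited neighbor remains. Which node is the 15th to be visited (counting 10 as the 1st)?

3

Visit 10
10 → 15
15 → 2
15 → 7
7 → 14
14 → 13
13 → 16
13 → 4
4 → 9
10 → 11
11 → 12
12 → 8
8 → 1
10 → 5
5 → 3
3 → 6

Visit order: 10, 15, 2, 7, 14, 13, 16, 4, 9, 11, 12, 8, 1, 5, 3, 6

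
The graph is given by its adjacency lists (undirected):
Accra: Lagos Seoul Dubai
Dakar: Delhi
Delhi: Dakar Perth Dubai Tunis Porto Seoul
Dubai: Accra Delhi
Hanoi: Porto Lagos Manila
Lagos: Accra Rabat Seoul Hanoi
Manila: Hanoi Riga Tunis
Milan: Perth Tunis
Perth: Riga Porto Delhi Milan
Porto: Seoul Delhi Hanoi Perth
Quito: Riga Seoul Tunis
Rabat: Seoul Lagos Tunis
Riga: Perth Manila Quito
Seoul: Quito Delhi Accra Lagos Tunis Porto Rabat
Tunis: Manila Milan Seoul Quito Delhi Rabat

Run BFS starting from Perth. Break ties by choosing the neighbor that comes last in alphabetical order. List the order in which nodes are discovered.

Visit Perth; enqueue Riga, Porto, Milan, Delhi → queue [Riga, Porto, Milan, Delhi]
Visit Riga; enqueue Quito, Manila → queue [Porto, Milan, Delhi, Quito, Manila]
Visit Porto; enqueue Seoul, Hanoi → queue [Milan, Delhi, Quito, Manila, Seoul, Hanoi]
Visit Milan; enqueue Tunis → queue [Delhi, Quito, Manila, Seoul, Hanoi, Tunis]
Visit Delhi; enqueue Dubai, Dakar → queue [Quito, Manila, Seoul, Hanoi, Tunis, Dubai, Dakar]
Visit Quito → queue [Manila, Seoul, Hanoi, Tunis, Dubai, Dakar]
Visit Manila → queue [Seoul, Hanoi, Tunis, Dubai, Dakar]
Visit Seoul; enqueue Rabat, Lagos, Accra → queue [Hanoi, Tunis, Dubai, Dakar, Rabat, Lagos, Accra]
Visit Hanoi → queue [Tunis, Dubai, Dakar, Rabat, Lagos, Accra]
Visit Tunis → queue [Dubai, Dakar, Rabat, Lagos, Accra]
Visit Dubai → queue [Dakar, Rabat, Lagos, Accra]
Visit Dakar → queue [Rabat, Lagos, Accra]
Visit Rabat → queue [Lagos, Accra]
Visit Lagos → queue [Accra]
Visit Accra → queue []

Perth → Riga → Porto → Milan → Delhi → Quito → Manila → Seoul → Hanoi → Tunis → Dubai → Dakar → Rabat → Lagos → Accra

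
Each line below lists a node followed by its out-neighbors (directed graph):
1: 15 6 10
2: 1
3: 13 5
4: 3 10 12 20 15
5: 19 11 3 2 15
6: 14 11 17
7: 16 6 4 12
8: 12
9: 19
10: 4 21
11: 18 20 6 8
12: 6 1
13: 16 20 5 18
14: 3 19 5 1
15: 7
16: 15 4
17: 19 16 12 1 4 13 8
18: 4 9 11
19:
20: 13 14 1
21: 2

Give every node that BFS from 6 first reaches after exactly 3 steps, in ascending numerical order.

2, 9, 10, 15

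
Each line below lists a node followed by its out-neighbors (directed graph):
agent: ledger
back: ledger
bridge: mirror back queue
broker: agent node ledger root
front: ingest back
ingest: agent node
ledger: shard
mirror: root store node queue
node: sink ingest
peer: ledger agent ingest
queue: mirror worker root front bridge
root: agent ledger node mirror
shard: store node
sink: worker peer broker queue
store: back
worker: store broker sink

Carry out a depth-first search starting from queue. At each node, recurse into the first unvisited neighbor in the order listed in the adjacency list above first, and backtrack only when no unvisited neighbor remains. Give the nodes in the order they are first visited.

queue -> mirror -> root -> agent -> ledger -> shard -> store -> back -> node -> sink -> worker -> broker -> peer -> ingest -> front -> bridge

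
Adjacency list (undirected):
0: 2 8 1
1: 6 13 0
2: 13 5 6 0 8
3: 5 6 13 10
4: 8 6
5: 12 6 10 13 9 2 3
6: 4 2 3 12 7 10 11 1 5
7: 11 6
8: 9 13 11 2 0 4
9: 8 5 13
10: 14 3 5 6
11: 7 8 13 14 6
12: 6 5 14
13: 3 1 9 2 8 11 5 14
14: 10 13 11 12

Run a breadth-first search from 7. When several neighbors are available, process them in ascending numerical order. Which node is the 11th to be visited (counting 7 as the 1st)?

8

Visit 7; enqueue 6, 11 → queue [6, 11]
Visit 6; enqueue 1, 2, 3, 4, 5, 10, 12 → queue [11, 1, 2, 3, 4, 5, 10, 12]
Visit 11; enqueue 8, 13, 14 → queue [1, 2, 3, 4, 5, 10, 12, 8, 13, 14]
Visit 1; enqueue 0 → queue [2, 3, 4, 5, 10, 12, 8, 13, 14, 0]
Visit 2 → queue [3, 4, 5, 10, 12, 8, 13, 14, 0]
Visit 3 → queue [4, 5, 10, 12, 8, 13, 14, 0]
Visit 4 → queue [5, 10, 12, 8, 13, 14, 0]
Visit 5; enqueue 9 → queue [10, 12, 8, 13, 14, 0, 9]
Visit 10 → queue [12, 8, 13, 14, 0, 9]
Visit 12 → queue [8, 13, 14, 0, 9]
Visit 8 → queue [13, 14, 0, 9]
Visit 13 → queue [14, 0, 9]
Visit 14 → queue [0, 9]
Visit 0 → queue [9]
Visit 9 → queue []

Visit order: 7, 6, 11, 1, 2, 3, 4, 5, 10, 12, 8, 13, 14, 0, 9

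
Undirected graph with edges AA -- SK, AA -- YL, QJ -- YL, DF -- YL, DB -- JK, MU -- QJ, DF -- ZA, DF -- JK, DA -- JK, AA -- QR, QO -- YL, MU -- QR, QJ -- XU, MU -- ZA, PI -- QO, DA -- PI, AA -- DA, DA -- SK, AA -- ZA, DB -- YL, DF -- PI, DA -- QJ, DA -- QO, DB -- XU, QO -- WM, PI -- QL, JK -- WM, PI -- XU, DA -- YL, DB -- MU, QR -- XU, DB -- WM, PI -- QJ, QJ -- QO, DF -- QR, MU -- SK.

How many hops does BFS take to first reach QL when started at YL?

3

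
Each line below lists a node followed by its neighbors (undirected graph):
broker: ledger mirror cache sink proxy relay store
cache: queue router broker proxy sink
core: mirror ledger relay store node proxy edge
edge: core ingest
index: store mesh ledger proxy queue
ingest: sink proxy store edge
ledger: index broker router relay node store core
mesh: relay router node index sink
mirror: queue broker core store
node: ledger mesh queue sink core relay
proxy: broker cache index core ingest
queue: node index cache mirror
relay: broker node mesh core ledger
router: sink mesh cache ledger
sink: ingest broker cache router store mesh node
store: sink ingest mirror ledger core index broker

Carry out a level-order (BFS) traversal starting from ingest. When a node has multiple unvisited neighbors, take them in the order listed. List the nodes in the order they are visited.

ingest, sink, proxy, store, edge, broker, cache, router, mesh, node, index, core, mirror, ledger, relay, queue

Visit ingest; enqueue sink, proxy, store, edge → queue [sink, proxy, store, edge]
Visit sink; enqueue broker, cache, router, mesh, node → queue [proxy, store, edge, broker, cache, router, mesh, node]
Visit proxy; enqueue index, core → queue [store, edge, broker, cache, router, mesh, node, index, core]
Visit store; enqueue mirror, ledger → queue [edge, broker, cache, router, mesh, node, index, core, mirror, ledger]
Visit edge → queue [broker, cache, router, mesh, node, index, core, mirror, ledger]
Visit broker; enqueue relay → queue [cache, router, mesh, node, index, core, mirror, ledger, relay]
Visit cache; enqueue queue → queue [router, mesh, node, index, core, mirror, ledger, relay, queue]
Visit router → queue [mesh, node, index, core, mirror, ledger, relay, queue]
Visit mesh → queue [node, index, core, mirror, ledger, relay, queue]
Visit node → queue [index, core, mirror, ledger, relay, queue]
Visit index → queue [core, mirror, ledger, relay, queue]
Visit core → queue [mirror, ledger, relay, queue]
Visit mirror → queue [ledger, relay, queue]
Visit ledger → queue [relay, queue]
Visit relay → queue [queue]
Visit queue → queue []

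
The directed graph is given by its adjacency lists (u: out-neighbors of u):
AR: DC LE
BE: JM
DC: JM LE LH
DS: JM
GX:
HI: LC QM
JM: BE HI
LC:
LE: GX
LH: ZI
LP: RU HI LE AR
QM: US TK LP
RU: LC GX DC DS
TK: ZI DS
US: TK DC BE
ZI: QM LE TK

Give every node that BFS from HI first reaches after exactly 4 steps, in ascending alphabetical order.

GX, JM, LH

Level 0: HI
Level 1: LC, QM
Level 2: LP, TK, US
Level 3: AR, BE, DC, DS, LE, RU, ZI
Level 4: GX, JM, LH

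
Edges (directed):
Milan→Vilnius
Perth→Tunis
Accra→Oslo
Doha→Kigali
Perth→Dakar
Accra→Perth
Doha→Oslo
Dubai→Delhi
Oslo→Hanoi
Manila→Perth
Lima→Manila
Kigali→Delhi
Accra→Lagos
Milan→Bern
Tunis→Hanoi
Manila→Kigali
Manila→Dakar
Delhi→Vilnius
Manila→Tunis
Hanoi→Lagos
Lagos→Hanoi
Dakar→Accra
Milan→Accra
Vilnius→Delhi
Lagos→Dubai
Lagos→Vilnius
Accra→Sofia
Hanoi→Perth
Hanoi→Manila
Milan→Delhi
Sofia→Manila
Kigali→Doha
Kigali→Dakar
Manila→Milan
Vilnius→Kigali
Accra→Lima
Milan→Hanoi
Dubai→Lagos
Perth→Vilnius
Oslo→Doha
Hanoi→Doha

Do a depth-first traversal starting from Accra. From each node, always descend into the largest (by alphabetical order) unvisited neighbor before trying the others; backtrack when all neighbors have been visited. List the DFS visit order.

Accra -> Sofia -> Manila -> Tunis -> Hanoi -> Perth -> Vilnius -> Kigali -> Doha -> Oslo -> Delhi -> Dakar -> Lagos -> Dubai -> Milan -> Bern -> Lima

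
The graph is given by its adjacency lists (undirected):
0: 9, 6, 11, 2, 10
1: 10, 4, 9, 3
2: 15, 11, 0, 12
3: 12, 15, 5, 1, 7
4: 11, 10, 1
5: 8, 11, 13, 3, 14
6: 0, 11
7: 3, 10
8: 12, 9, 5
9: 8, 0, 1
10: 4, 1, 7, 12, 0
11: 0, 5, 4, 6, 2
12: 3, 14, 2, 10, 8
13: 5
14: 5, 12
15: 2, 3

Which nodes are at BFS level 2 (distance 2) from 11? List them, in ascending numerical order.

1, 3, 8, 9, 10, 12, 13, 14, 15

Level 0: 11
Level 1: 0, 2, 4, 5, 6
Level 2: 1, 3, 8, 9, 10, 12, 13, 14, 15
Level 3: 7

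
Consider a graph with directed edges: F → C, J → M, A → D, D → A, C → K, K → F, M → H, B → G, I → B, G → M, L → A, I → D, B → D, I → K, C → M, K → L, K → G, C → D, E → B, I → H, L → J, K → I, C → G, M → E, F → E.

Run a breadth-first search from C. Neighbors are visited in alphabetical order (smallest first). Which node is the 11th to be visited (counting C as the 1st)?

Visit C; enqueue D, G, K, M → queue [D, G, K, M]
Visit D; enqueue A → queue [G, K, M, A]
Visit G → queue [K, M, A]
Visit K; enqueue F, I, L → queue [M, A, F, I, L]
Visit M; enqueue E, H → queue [A, F, I, L, E, H]
Visit A → queue [F, I, L, E, H]
Visit F → queue [I, L, E, H]
Visit I; enqueue B → queue [L, E, H, B]
Visit L; enqueue J → queue [E, H, B, J]
Visit E → queue [H, B, J]
Visit H → queue [B, J]
Visit B → queue [J]
Visit J → queue []

Visit order: C, D, G, K, M, A, F, I, L, E, H, B, J

H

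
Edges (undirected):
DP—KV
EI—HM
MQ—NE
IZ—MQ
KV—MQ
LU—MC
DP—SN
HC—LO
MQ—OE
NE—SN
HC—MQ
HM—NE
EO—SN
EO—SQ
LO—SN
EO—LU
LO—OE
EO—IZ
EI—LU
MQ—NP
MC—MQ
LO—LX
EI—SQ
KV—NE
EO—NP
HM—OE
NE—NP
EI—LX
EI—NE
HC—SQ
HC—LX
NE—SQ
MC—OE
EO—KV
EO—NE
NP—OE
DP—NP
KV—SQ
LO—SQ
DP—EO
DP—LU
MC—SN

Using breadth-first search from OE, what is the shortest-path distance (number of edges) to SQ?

Level 0: OE
Level 1: HM, LO, MC, MQ, NP
Level 2: DP, EI, EO, HC, IZ, KV, LU, LX, NE, SN, SQ
SQ first appears at level 2.

2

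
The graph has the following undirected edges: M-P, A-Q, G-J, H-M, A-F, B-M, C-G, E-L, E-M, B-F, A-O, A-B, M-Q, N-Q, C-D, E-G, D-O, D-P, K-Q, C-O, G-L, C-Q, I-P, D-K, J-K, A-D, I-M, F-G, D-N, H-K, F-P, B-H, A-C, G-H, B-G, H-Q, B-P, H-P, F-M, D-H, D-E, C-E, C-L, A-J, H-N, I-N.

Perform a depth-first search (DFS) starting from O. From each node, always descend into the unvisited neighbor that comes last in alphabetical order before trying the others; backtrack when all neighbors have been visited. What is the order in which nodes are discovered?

O -> D -> P -> M -> Q -> N -> I -> H -> K -> J -> G -> L -> E -> C -> A -> F -> B

Visit O
O → D
D → P
P → M
M → Q
Q → N
N → I
N → H
H → K
K → J
J → G
G → L
L → E
E → C
C → A
A → F
F → B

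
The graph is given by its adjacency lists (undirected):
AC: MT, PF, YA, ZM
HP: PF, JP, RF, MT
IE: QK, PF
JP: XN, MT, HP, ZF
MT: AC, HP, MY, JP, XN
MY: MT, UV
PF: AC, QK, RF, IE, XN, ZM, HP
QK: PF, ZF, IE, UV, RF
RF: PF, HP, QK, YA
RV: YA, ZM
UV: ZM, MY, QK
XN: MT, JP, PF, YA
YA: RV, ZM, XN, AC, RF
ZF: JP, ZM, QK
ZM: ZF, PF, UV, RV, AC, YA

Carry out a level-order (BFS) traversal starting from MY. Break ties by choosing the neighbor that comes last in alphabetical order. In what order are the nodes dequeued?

Visit MY; enqueue UV, MT → queue [UV, MT]
Visit UV; enqueue ZM, QK → queue [MT, ZM, QK]
Visit MT; enqueue XN, JP, HP, AC → queue [ZM, QK, XN, JP, HP, AC]
Visit ZM; enqueue ZF, YA, RV, PF → queue [QK, XN, JP, HP, AC, ZF, YA, RV, PF]
Visit QK; enqueue RF, IE → queue [XN, JP, HP, AC, ZF, YA, RV, PF, RF, IE]
Visit XN → queue [JP, HP, AC, ZF, YA, RV, PF, RF, IE]
Visit JP → queue [HP, AC, ZF, YA, RV, PF, RF, IE]
Visit HP → queue [AC, ZF, YA, RV, PF, RF, IE]
Visit AC → queue [ZF, YA, RV, PF, RF, IE]
Visit ZF → queue [YA, RV, PF, RF, IE]
Visit YA → queue [RV, PF, RF, IE]
Visit RV → queue [PF, RF, IE]
Visit PF → queue [RF, IE]
Visit RF → queue [IE]
Visit IE → queue []

MY -> UV -> MT -> ZM -> QK -> XN -> JP -> HP -> AC -> ZF -> YA -> RV -> PF -> RF -> IE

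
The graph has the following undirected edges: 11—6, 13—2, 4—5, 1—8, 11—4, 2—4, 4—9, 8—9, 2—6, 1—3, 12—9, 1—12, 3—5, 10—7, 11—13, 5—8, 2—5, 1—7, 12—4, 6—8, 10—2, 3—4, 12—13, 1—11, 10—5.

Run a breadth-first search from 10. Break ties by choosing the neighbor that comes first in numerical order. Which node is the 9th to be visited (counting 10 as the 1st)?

8

Visit 10; enqueue 2, 5, 7 → queue [2, 5, 7]
Visit 2; enqueue 4, 6, 13 → queue [5, 7, 4, 6, 13]
Visit 5; enqueue 3, 8 → queue [7, 4, 6, 13, 3, 8]
Visit 7; enqueue 1 → queue [4, 6, 13, 3, 8, 1]
Visit 4; enqueue 9, 11, 12 → queue [6, 13, 3, 8, 1, 9, 11, 12]
Visit 6 → queue [13, 3, 8, 1, 9, 11, 12]
Visit 13 → queue [3, 8, 1, 9, 11, 12]
Visit 3 → queue [8, 1, 9, 11, 12]
Visit 8 → queue [1, 9, 11, 12]
Visit 1 → queue [9, 11, 12]
Visit 9 → queue [11, 12]
Visit 11 → queue [12]
Visit 12 → queue []

Visit order: 10, 2, 5, 7, 4, 6, 13, 3, 8, 1, 9, 11, 12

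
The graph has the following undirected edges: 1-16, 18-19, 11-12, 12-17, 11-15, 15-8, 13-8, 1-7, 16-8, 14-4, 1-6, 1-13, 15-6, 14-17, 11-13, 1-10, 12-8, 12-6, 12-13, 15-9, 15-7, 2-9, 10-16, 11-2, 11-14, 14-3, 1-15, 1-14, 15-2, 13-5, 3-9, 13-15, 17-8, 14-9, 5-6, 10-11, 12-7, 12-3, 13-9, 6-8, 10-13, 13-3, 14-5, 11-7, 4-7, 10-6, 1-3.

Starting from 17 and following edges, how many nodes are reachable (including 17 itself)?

17

BFS from 17 visits: 17, 14, 12, 8, 11, 9, 5, 4, 3, 1, 13, 7, 6, 16, 15, 10, 2
Reachable nodes: 17 of 19 total.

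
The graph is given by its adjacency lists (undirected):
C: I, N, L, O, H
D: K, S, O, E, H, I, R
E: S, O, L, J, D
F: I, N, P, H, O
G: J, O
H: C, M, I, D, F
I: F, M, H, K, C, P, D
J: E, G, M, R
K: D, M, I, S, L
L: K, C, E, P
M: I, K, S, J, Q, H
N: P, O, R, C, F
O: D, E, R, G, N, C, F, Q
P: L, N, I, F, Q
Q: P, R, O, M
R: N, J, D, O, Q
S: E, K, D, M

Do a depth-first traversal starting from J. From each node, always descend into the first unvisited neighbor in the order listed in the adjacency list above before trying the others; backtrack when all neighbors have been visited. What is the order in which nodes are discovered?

J -> E -> S -> K -> D -> O -> R -> N -> P -> L -> C -> I -> F -> H -> M -> Q -> G

Visit J
J → E
E → S
S → K
K → D
D → O
O → R
R → N
N → P
P → L
L → C
C → I
I → F
F → H
H → M
M → Q
O → G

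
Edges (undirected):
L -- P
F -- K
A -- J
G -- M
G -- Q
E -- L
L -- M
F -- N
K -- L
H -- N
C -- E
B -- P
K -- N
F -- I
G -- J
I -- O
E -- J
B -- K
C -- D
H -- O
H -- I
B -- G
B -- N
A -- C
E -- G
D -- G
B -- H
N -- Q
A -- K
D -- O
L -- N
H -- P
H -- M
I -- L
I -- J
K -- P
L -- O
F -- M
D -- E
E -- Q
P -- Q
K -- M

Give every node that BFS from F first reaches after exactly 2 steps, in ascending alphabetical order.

A, B, G, H, J, L, O, P, Q

Level 0: F
Level 1: I, K, M, N
Level 2: A, B, G, H, J, L, O, P, Q
Level 3: C, D, E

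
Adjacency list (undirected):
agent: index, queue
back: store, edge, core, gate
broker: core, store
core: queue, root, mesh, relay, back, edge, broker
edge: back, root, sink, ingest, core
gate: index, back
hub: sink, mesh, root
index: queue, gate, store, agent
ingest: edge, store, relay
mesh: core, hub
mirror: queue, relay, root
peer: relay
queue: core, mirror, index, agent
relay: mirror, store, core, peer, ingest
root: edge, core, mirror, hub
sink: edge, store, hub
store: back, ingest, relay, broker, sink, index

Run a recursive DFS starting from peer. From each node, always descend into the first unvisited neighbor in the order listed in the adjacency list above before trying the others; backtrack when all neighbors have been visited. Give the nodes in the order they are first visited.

peer → relay → mirror → queue → core → root → edge → back → store → ingest → broker → sink → hub → mesh → index → gate → agent

Visit peer
peer → relay
relay → mirror
mirror → queue
queue → core
core → root
root → edge
edge → back
back → store
store → ingest
store → broker
store → sink
sink → hub
hub → mesh
store → index
index → gate
index → agent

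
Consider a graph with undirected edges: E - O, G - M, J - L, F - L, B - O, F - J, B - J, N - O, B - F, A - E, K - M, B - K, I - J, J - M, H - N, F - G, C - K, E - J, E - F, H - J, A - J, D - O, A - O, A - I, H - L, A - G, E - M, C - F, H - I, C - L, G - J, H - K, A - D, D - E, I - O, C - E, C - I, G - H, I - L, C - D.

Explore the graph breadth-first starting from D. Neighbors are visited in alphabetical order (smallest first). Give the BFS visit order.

D -> A -> C -> E -> O -> G -> I -> J -> F -> K -> L -> M -> B -> N -> H

Visit D; enqueue A, C, E, O → queue [A, C, E, O]
Visit A; enqueue G, I, J → queue [C, E, O, G, I, J]
Visit C; enqueue F, K, L → queue [E, O, G, I, J, F, K, L]
Visit E; enqueue M → queue [O, G, I, J, F, K, L, M]
Visit O; enqueue B, N → queue [G, I, J, F, K, L, M, B, N]
Visit G; enqueue H → queue [I, J, F, K, L, M, B, N, H]
Visit I → queue [J, F, K, L, M, B, N, H]
Visit J → queue [F, K, L, M, B, N, H]
Visit F → queue [K, L, M, B, N, H]
Visit K → queue [L, M, B, N, H]
Visit L → queue [M, B, N, H]
Visit M → queue [B, N, H]
Visit B → queue [N, H]
Visit N → queue [H]
Visit H → queue []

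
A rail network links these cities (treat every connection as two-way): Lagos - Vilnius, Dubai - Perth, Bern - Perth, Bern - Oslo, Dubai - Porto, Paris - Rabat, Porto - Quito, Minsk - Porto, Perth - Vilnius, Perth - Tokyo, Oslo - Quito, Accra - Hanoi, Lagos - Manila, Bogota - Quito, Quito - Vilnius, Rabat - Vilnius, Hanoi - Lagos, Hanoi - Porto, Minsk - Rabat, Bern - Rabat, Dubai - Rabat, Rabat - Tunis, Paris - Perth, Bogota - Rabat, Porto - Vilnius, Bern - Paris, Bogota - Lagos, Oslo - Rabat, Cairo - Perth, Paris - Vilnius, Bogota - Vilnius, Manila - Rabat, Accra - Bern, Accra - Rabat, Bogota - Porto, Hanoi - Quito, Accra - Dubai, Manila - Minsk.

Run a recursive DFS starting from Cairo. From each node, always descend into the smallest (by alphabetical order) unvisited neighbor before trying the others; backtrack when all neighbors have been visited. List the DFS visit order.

Cairo -> Perth -> Bern -> Accra -> Dubai -> Porto -> Bogota -> Lagos -> Hanoi -> Quito -> Oslo -> Rabat -> Manila -> Minsk -> Paris -> Vilnius -> Tunis -> Tokyo

Visit Cairo
Cairo → Perth
Perth → Bern
Bern → Accra
Accra → Dubai
Dubai → Porto
Porto → Bogota
Bogota → Lagos
Lagos → Hanoi
Hanoi → Quito
Quito → Oslo
Oslo → Rabat
Rabat → Manila
Manila → Minsk
Rabat → Paris
Paris → Vilnius
Rabat → Tunis
Perth → Tokyo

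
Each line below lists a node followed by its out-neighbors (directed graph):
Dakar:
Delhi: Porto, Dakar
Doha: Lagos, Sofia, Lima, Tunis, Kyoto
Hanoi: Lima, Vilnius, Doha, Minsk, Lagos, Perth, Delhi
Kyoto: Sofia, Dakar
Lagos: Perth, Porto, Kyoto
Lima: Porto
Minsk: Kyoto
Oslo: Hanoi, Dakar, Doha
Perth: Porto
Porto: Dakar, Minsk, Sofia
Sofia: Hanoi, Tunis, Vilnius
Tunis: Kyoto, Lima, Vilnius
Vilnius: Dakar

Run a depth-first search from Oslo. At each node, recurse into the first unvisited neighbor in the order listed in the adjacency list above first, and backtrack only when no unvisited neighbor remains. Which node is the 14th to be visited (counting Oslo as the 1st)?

Visit Oslo
Oslo → Hanoi
Hanoi → Lima
Lima → Porto
Porto → Dakar
Porto → Minsk
Minsk → Kyoto
Kyoto → Sofia
Sofia → Tunis
Tunis → Vilnius
Hanoi → Doha
Doha → Lagos
Lagos → Perth
Hanoi → Delhi

Visit order: Oslo, Hanoi, Lima, Porto, Dakar, Minsk, Kyoto, Sofia, Tunis, Vilnius, Doha, Lagos, Perth, Delhi

Delhi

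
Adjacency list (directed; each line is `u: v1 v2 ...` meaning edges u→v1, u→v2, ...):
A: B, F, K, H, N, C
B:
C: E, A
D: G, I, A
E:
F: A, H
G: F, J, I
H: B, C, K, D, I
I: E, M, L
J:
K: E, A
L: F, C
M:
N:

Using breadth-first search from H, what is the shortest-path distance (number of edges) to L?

Level 0: H
Level 1: B, C, D, I, K
Level 2: A, E, G, L, M
Level 3: F, J, N
L first appears at level 2.

2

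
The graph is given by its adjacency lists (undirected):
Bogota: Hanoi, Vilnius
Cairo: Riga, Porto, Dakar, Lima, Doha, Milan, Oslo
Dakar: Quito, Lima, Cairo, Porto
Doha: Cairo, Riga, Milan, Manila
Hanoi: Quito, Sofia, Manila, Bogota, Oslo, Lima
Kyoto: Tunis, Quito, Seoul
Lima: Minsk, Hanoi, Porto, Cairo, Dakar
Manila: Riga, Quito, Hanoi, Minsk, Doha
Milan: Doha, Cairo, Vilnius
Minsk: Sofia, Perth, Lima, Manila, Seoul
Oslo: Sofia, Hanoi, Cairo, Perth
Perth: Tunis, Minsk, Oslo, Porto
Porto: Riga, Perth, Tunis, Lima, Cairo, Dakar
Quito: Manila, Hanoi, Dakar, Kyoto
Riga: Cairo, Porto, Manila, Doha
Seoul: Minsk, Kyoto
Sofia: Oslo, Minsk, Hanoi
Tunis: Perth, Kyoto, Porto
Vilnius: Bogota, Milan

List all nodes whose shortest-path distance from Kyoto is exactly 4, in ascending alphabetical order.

Level 0: Kyoto
Level 1: Quito, Seoul, Tunis
Level 2: Dakar, Hanoi, Manila, Minsk, Perth, Porto
Level 3: Bogota, Cairo, Doha, Lima, Oslo, Riga, Sofia
Level 4: Milan, Vilnius

Milan, Vilnius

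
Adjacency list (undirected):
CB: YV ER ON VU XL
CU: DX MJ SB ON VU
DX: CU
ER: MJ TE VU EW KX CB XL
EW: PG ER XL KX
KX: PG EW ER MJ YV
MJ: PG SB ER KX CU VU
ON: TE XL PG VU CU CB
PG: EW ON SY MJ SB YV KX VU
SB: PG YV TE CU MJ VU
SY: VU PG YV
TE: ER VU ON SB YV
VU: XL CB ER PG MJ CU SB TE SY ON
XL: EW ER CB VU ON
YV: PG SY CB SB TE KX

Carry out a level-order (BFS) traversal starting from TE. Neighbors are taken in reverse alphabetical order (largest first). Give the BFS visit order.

TE -> YV -> VU -> SB -> ON -> ER -> SY -> PG -> KX -> CB -> XL -> MJ -> CU -> EW -> DX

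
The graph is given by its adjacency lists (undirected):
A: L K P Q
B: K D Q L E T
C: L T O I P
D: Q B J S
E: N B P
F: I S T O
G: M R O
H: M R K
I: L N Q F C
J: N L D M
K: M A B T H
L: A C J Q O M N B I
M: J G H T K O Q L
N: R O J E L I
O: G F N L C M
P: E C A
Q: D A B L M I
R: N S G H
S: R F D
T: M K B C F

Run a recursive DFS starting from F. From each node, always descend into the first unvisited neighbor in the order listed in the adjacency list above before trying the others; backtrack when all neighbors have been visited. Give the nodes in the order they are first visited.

F -> I -> L -> A -> K -> M -> J -> N -> R -> S -> D -> Q -> B -> E -> P -> C -> T -> O -> G -> H

Visit F
F → I
I → L
L → A
A → K
K → M
M → J
J → N
N → R
R → S
S → D
D → Q
Q → B
B → E
E → P
P → C
C → T
C → O
O → G
R → H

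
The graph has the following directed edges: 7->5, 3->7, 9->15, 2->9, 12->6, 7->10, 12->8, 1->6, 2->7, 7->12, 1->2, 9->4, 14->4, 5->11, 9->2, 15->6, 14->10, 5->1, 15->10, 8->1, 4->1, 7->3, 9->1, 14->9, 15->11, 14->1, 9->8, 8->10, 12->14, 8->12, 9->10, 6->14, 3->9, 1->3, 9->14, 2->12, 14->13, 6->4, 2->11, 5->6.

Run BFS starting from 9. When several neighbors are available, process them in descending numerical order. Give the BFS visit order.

Visit 9; enqueue 15, 14, 10, 8, 4, 2, 1 → queue [15, 14, 10, 8, 4, 2, 1]
Visit 15; enqueue 11, 6 → queue [14, 10, 8, 4, 2, 1, 11, 6]
Visit 14; enqueue 13 → queue [10, 8, 4, 2, 1, 11, 6, 13]
Visit 10 → queue [8, 4, 2, 1, 11, 6, 13]
Visit 8; enqueue 12 → queue [4, 2, 1, 11, 6, 13, 12]
Visit 4 → queue [2, 1, 11, 6, 13, 12]
Visit 2; enqueue 7 → queue [1, 11, 6, 13, 12, 7]
Visit 1; enqueue 3 → queue [11, 6, 13, 12, 7, 3]
Visit 11 → queue [6, 13, 12, 7, 3]
Visit 6 → queue [13, 12, 7, 3]
Visit 13 → queue [12, 7, 3]
Visit 12 → queue [7, 3]
Visit 7; enqueue 5 → queue [3, 5]
Visit 3 → queue [5]
Visit 5 → queue []

9 15 14 10 8 4 2 1 11 6 13 12 7 3 5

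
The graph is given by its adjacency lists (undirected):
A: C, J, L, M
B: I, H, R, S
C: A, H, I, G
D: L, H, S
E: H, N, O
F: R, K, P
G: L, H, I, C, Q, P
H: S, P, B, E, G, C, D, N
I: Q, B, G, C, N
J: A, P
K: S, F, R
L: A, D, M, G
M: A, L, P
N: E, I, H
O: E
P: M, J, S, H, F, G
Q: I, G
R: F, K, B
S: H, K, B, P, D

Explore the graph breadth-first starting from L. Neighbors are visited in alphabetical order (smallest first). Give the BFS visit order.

Visit L; enqueue A, D, G, M → queue [A, D, G, M]
Visit A; enqueue C, J → queue [D, G, M, C, J]
Visit D; enqueue H, S → queue [G, M, C, J, H, S]
Visit G; enqueue I, P, Q → queue [M, C, J, H, S, I, P, Q]
Visit M → queue [C, J, H, S, I, P, Q]
Visit C → queue [J, H, S, I, P, Q]
Visit J → queue [H, S, I, P, Q]
Visit H; enqueue B, E, N → queue [S, I, P, Q, B, E, N]
Visit S; enqueue K → queue [I, P, Q, B, E, N, K]
Visit I → queue [P, Q, B, E, N, K]
Visit P; enqueue F → queue [Q, B, E, N, K, F]
Visit Q → queue [B, E, N, K, F]
Visit B; enqueue R → queue [E, N, K, F, R]
Visit E; enqueue O → queue [N, K, F, R, O]
Visit N → queue [K, F, R, O]
Visit K → queue [F, R, O]
Visit F → queue [R, O]
Visit R → queue [O]
Visit O → queue []

L → A → D → G → M → C → J → H → S → I → P → Q → B → E → N → K → F → R → O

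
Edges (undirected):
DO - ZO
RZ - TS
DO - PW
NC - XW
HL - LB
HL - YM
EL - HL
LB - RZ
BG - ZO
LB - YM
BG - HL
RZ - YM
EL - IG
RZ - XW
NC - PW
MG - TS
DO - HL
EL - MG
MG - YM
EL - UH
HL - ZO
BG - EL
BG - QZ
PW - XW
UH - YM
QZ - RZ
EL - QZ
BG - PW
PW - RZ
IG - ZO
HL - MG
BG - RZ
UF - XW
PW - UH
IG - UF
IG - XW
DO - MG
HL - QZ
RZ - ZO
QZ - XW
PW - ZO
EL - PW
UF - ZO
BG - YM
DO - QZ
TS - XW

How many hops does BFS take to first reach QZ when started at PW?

Level 0: PW
Level 1: BG, DO, EL, NC, RZ, UH, XW, ZO
Level 2: HL, IG, LB, MG, QZ, TS, UF, YM
QZ first appears at level 2.

2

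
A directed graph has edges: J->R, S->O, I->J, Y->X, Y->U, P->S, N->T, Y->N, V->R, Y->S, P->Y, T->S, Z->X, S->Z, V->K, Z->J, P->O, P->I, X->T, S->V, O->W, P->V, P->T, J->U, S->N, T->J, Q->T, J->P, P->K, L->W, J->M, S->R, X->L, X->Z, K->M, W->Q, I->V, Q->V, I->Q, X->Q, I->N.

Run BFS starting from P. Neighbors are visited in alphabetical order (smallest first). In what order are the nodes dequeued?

Visit P; enqueue I, K, O, S, T, V, Y → queue [I, K, O, S, T, V, Y]
Visit I; enqueue J, N, Q → queue [K, O, S, T, V, Y, J, N, Q]
Visit K; enqueue M → queue [O, S, T, V, Y, J, N, Q, M]
Visit O; enqueue W → queue [S, T, V, Y, J, N, Q, M, W]
Visit S; enqueue R, Z → queue [T, V, Y, J, N, Q, M, W, R, Z]
Visit T → queue [V, Y, J, N, Q, M, W, R, Z]
Visit V → queue [Y, J, N, Q, M, W, R, Z]
Visit Y; enqueue U, X → queue [J, N, Q, M, W, R, Z, U, X]
Visit J → queue [N, Q, M, W, R, Z, U, X]
Visit N → queue [Q, M, W, R, Z, U, X]
Visit Q → queue [M, W, R, Z, U, X]
Visit M → queue [W, R, Z, U, X]
Visit W → queue [R, Z, U, X]
Visit R → queue [Z, U, X]
Visit Z → queue [U, X]
Visit U → queue [X]
Visit X; enqueue L → queue [L]
Visit L → queue []

P I K O S T V Y J N Q M W R Z U X L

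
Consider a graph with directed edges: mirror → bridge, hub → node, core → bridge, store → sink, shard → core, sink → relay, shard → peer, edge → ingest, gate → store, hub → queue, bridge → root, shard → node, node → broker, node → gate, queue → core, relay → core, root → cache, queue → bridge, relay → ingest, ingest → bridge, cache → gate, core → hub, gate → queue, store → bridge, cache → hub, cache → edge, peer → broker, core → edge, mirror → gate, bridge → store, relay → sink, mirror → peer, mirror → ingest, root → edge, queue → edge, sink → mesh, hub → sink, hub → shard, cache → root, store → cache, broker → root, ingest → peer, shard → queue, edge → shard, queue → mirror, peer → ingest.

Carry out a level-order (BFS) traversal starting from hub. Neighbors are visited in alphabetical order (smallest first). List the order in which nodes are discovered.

Visit hub; enqueue node, queue, shard, sink → queue [node, queue, shard, sink]
Visit node; enqueue broker, gate → queue [queue, shard, sink, broker, gate]
Visit queue; enqueue bridge, core, edge, mirror → queue [shard, sink, broker, gate, bridge, core, edge, mirror]
Visit shard; enqueue peer → queue [sink, broker, gate, bridge, core, edge, mirror, peer]
Visit sink; enqueue mesh, relay → queue [broker, gate, bridge, core, edge, mirror, peer, mesh, relay]
Visit broker; enqueue root → queue [gate, bridge, core, edge, mirror, peer, mesh, relay, root]
Visit gate; enqueue store → queue [bridge, core, edge, mirror, peer, mesh, relay, root, store]
Visit bridge → queue [core, edge, mirror, peer, mesh, relay, root, store]
Visit core → queue [edge, mirror, peer, mesh, relay, root, store]
Visit edge; enqueue ingest → queue [mirror, peer, mesh, relay, root, store, ingest]
Visit mirror → queue [peer, mesh, relay, root, store, ingest]
Visit peer → queue [mesh, relay, root, store, ingest]
Visit mesh → queue [relay, root, store, ingest]
Visit relay → queue [root, store, ingest]
Visit root; enqueue cache → queue [store, ingest, cache]
Visit store → queue [ingest, cache]
Visit ingest → queue [cache]
Visit cache → queue []

hub, node, queue, shard, sink, broker, gate, bridge, core, edge, mirror, peer, mesh, relay, root, store, ingest, cache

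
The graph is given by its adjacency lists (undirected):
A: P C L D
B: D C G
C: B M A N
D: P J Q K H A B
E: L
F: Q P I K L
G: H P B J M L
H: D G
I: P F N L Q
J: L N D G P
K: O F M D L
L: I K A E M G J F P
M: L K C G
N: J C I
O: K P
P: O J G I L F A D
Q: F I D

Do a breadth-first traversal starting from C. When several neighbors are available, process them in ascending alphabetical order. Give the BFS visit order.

C, A, B, M, N, D, L, P, G, K, I, J, H, Q, E, F, O

Visit C; enqueue A, B, M, N → queue [A, B, M, N]
Visit A; enqueue D, L, P → queue [B, M, N, D, L, P]
Visit B; enqueue G → queue [M, N, D, L, P, G]
Visit M; enqueue K → queue [N, D, L, P, G, K]
Visit N; enqueue I, J → queue [D, L, P, G, K, I, J]
Visit D; enqueue H, Q → queue [L, P, G, K, I, J, H, Q]
Visit L; enqueue E, F → queue [P, G, K, I, J, H, Q, E, F]
Visit P; enqueue O → queue [G, K, I, J, H, Q, E, F, O]
Visit G → queue [K, I, J, H, Q, E, F, O]
Visit K → queue [I, J, H, Q, E, F, O]
Visit I → queue [J, H, Q, E, F, O]
Visit J → queue [H, Q, E, F, O]
Visit H → queue [Q, E, F, O]
Visit Q → queue [E, F, O]
Visit E → queue [F, O]
Visit F → queue [O]
Visit O → queue []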